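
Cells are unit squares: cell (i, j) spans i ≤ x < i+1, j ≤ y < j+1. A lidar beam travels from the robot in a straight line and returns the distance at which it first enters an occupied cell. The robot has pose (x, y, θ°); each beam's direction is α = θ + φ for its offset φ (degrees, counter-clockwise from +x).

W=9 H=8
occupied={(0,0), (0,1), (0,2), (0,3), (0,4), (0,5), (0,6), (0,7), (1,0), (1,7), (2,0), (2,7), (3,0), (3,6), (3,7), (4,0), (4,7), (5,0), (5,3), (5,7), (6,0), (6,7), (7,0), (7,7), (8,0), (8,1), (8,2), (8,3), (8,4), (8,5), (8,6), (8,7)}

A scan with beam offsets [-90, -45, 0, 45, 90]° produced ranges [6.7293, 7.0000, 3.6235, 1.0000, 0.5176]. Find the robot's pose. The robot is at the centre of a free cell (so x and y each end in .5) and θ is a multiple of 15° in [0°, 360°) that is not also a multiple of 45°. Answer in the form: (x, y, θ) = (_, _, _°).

The pose lattice has 40·16 = 640 candidates. Test each by forward raycasting.
  (4.5, 5.5, 30°): beam 1 = 1.7321 ≠ 6.7293 ✗
  (4.5, 2.5, 240°): beam 1 = 4.0415 ≠ 6.7293 ✗
  (3.5, 5.5, 120°): beam 1 = 3.0000 ≠ 6.7293 ✗
  (3.5, 5.5, 30°): beam 1 = 5.1962 ≠ 6.7293 ✗
  …
  (1.5, 3.5, 75°): r_1=6.7293, r_2=7.0000, r_3=3.6235, r_4=1.0000, r_5=0.5176 — all match ✓
Unique over the lattice → pose = (1.5, 3.5, 75°).

(x, y, θ) = (1.5, 3.5, 75°)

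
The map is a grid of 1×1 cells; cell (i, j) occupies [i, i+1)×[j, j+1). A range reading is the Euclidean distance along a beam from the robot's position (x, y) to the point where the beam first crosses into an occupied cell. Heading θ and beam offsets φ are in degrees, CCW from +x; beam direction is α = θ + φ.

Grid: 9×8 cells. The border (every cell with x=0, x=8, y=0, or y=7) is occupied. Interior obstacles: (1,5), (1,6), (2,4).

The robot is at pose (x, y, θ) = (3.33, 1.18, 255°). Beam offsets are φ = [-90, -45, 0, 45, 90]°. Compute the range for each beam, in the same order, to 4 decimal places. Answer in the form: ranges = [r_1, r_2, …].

beam 1: φ=-90°, α=165°
  cosα=-0.9659 sinα=0.2588 | (3,1) | tMaxX 0.3416 tMaxY 3.1682 | tΔX 1.0353 tΔY 3.8637
    t=0.3416 [x] (2,1)
    t=1.3769 [x] (1,1)
    t=2.4122 [x] (0,1) — stop
  → r_1 = 2.4122
beam 2: φ=-45°, α=210°
  cosα=-0.8660 sinα=-0.5000 | (3,1) | tMaxX 0.3811 tMaxY 0.3600 | tΔX 1.1547 tΔY 2.0000
    t=0.3600 [y] (3,0) — stop
  → r_2 = 0.3600
beam 3: φ=0°, α=255°
  cosα=-0.2588 sinα=-0.9659 | (3,1) | tMaxX 1.2750 tMaxY 0.1863 | tΔX 3.8637 tΔY 1.0353
    t=0.1863 [y] (3,0) — stop
  → r_3 = 0.1863
beam 4: φ=45°, α=300°
  cosα=0.5000 sinα=-0.8660 | (3,1) | tMaxX 1.3400 tMaxY 0.2078 | tΔX 2.0000 tΔY 1.1547
    t=0.2078 [y] (3,0) — stop
  → r_4 = 0.2078
beam 5: φ=90°, α=345°
  cosα=0.9659 sinα=-0.2588 | (3,1) | tMaxX 0.6936 tMaxY 0.6955 | tΔX 1.0353 tΔY 3.8637
    t=0.6936 [x] (4,1)
    t=0.6955 [y] (4,0) — stop
  → r_5 = 0.6955

ranges = [2.4122, 0.3600, 0.1863, 0.2078, 0.6955]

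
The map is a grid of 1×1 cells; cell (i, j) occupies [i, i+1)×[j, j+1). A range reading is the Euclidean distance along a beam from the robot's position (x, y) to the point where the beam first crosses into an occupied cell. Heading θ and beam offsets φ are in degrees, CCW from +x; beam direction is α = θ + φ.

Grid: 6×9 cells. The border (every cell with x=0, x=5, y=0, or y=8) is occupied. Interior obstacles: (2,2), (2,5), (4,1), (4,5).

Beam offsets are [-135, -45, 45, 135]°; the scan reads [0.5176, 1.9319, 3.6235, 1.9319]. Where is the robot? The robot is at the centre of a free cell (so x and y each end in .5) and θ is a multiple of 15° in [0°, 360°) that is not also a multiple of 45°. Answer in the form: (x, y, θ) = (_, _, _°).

(x, y, θ) = (1.5, 3.5, 300°)

Enumerate (i+0.5, j+0.5, θ) over the 24 free cells and 16 admissible headings. For each, cast all 4 beams and compare to the given ranges.
  (4.5, 2.5, 330°): beam 1 = 1.5529 ≠ 0.5176 ✗
  (4.5, 7.5, 15°): beam 1 = 7.0000 ≠ 0.5176 ✗
  (3.5, 3.5, 30°): beam 1 = 2.5882 ≠ 0.5176 ✗
  (3.5, 1.5, 240°): beam 1 = 3.6235 ≠ 0.5176 ✗
  …
  (1.5, 3.5, 300°): r_1=0.5176, r_2=1.9319, r_3=3.6235, r_4=1.9319 — all match ✓
Unique over the lattice → pose = (1.5, 3.5, 300°).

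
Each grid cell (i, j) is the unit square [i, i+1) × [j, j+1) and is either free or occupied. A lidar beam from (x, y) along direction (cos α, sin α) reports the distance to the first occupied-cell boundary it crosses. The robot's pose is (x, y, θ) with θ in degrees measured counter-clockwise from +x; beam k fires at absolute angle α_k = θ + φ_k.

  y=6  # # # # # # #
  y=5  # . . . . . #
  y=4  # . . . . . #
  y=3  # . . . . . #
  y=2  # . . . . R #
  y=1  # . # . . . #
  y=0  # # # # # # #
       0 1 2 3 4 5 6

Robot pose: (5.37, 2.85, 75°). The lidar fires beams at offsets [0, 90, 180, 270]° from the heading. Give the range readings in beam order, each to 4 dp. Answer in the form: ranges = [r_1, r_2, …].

ranges = [2.4341, 4.5242, 1.9153, 0.6522]

beam 1: φ=0°, α=75°
  direction (0.2588, 0.9659); cell (5,2); t to first gridline: x 2.4341, y 0.1553 (then +3.8637 / +1.0353)
    (5,3) via y @ 0.1553
    (5,4) via y @ 1.1906
    (5,5) via y @ 2.2258
    (6,5) via x @ 2.4341  # hit
  → r_1 = 2.4341
beam 2: φ=90°, α=165°
  direction (-0.9659, 0.2588); cell (5,2); t to first gridline: x 0.3831, y 0.5796 (then +1.0353 / +3.8637)
    (4,2) via x @ 0.3831
    (4,3) via y @ 0.5796
    (3,3) via x @ 1.4183
    (2,3) via x @ 2.4536
    (1,3) via x @ 3.4889
    (1,4) via y @ 4.4433
    (0,4) via x @ 4.5242  # hit
  → r_2 = 4.5242
beam 3: φ=180°, α=255°
  direction (-0.2588, -0.9659); cell (5,2); t to first gridline: x 1.4296, y 0.8800 (then +3.8637 / +1.0353)
    (5,1) via y @ 0.8800
    (4,1) via x @ 1.4296
    (4,0) via y @ 1.9153  # hit
  → r_3 = 1.9153
beam 4: φ=270°, α=345°
  direction (0.9659, -0.2588); cell (5,2); t to first gridline: x 0.6522, y 3.2841 (then +1.0353 / +3.8637)
    (6,2) via x @ 0.6522  # hit
  → r_4 = 0.6522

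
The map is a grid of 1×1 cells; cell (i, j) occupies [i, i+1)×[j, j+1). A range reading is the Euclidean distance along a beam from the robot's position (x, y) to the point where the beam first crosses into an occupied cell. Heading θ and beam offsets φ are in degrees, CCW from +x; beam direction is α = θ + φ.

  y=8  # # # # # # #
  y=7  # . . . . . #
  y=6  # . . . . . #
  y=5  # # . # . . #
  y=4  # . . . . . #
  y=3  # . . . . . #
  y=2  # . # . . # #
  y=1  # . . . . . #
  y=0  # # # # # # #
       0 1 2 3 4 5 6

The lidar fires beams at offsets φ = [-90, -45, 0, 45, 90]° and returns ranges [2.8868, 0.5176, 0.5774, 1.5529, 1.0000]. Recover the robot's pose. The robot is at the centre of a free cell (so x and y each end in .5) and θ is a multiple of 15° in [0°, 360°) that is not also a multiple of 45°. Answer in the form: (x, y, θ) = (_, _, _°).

(x, y, θ) = (2.5, 1.5, 120°)

Enumerate (i+0.5, j+0.5, θ) over the 31 free cells and 16 admissible headings. For each, cast all 5 beams and compare to the given ranges.
  (4.5, 6.5, 345°): beam 1 = 5.6940 ≠ 2.8868 ✗
  (2.5, 1.5, 285°): beam 1 = 1.5529 ≠ 2.8868 ✗
  (5.5, 7.5, 285°): beam 1 = 4.6587 ≠ 2.8868 ✗
  (5.5, 7.5, 60°): beam 1 = 0.5774 ≠ 2.8868 ✗
  …
  (2.5, 1.5, 120°): r_1=2.8868, r_2=0.5176, r_3=0.5774, r_4=1.5529, r_5=1.0000 — all match ✓
No second candidate reproduces the full scan.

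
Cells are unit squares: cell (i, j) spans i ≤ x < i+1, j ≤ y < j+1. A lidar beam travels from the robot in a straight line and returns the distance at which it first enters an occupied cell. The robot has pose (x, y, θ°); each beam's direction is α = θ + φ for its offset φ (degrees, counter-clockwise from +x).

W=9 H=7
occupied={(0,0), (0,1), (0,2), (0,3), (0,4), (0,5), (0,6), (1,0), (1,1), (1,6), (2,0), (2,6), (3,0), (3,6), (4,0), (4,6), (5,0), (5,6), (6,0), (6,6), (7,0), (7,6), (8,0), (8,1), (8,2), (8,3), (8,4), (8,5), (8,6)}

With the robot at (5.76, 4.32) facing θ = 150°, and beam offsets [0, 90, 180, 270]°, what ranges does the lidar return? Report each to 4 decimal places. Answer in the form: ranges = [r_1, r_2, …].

beam 1: φ=0°, α=150°
  direction (-0.8660, 0.5000); cell (5,4); t to first gridline: x 0.8776, y 1.3600 (then +1.1547 / +2.0000)
    (4,4) via x @ 0.8776
    (4,5) via y @ 1.3600
    (3,5) via x @ 2.0323
    (2,5) via x @ 3.1870
    (2,6) via y @ 3.3600  # hit
  → r_1 = 3.3600
beam 2: φ=90°, α=240°
  direction (-0.5000, -0.8660); cell (5,4); t to first gridline: x 1.5200, y 0.3695 (then +2.0000 / +1.1547)
    (5,3) via y @ 0.3695
    (4,3) via x @ 1.5200
    (4,2) via y @ 1.5242
    (4,1) via y @ 2.6789
    (3,1) via x @ 3.5200
    (3,0) via y @ 3.8336  # hit
  → r_2 = 3.8336
beam 3: φ=180°, α=330°
  direction (0.8660, -0.5000); cell (5,4); t to first gridline: x 0.2771, y 0.6400 (then +1.1547 / +2.0000)
    (6,4) via x @ 0.2771
    (6,3) via y @ 0.6400
    (7,3) via x @ 1.4318
    (8,3) via x @ 2.5865  # hit
  → r_3 = 2.5865
beam 4: φ=270°, α=60°
  direction (0.5000, 0.8660); cell (5,4); t to first gridline: x 0.4800, y 0.7852 (then +2.0000 / +1.1547)
    (6,4) via x @ 0.4800
    (6,5) via y @ 0.7852
    (6,6) via y @ 1.9399  # hit
  → r_4 = 1.9399

ranges = [3.3600, 3.8336, 2.5865, 1.9399]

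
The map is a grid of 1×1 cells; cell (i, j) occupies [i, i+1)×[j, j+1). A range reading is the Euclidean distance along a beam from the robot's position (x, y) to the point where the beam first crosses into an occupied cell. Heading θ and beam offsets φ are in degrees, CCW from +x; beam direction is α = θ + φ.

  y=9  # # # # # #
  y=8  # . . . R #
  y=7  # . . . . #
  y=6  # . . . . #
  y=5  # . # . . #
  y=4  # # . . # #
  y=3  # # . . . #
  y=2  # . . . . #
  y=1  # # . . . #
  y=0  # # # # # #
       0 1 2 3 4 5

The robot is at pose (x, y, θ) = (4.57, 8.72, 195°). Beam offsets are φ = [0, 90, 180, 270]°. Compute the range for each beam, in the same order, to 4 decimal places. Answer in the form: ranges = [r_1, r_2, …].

beam 1: φ=0°, α=195°
  direction (-0.9659, -0.2588); cell (4,8); t to first gridline: x 0.5901, y 2.7819 (then +1.0353 / +3.8637)
    (3,8) via x @ 0.5901
    (2,8) via x @ 1.6254
    (1,8) via x @ 2.6607
    (1,7) via y @ 2.7819
    (0,7) via x @ 3.6959  # hit
  → r_1 = 3.6959
beam 2: φ=90°, α=285°
  direction (0.2588, -0.9659); cell (4,8); t to first gridline: x 1.6614, y 0.7454 (then +3.8637 / +1.0353)
    (4,7) via y @ 0.7454
    (5,7) via x @ 1.6614  # hit
  → r_2 = 1.6614
beam 3: φ=180°, α=15°
  direction (0.9659, 0.2588); cell (4,8); t to first gridline: x 0.4452, y 1.0818 (then +1.0353 / +3.8637)
    (5,8) via x @ 0.4452  # hit
  → r_3 = 0.4452
beam 4: φ=270°, α=105°
  direction (-0.2588, 0.9659); cell (4,8); t to first gridline: x 2.2023, y 0.2899 (then +3.8637 / +1.0353)
    (4,9) via y @ 0.2899  # hit
  → r_4 = 0.2899

ranges = [3.6959, 1.6614, 0.4452, 0.2899]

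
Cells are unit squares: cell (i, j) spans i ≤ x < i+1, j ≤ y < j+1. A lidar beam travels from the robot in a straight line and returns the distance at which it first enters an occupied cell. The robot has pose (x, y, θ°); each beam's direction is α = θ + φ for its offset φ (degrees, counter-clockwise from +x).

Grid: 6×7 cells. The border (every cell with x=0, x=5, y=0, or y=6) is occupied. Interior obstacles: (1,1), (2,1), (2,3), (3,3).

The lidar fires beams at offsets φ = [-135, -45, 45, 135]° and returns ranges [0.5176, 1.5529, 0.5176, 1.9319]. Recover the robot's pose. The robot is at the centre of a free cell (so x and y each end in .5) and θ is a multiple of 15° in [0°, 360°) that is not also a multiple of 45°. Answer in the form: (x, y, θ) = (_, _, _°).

The pose lattice has 16·16 = 256 candidates. Test each by forward raycasting.
  (2.5, 5.5, 75°): beam 1 = 1.7321 ≠ 0.5176 ✗
  (1.5, 4.5, 195°): beam 1 = 1.7321 ≠ 0.5176 ✗
  (1.5, 2.5, 15°): beam 1 = 0.5774 ≠ 0.5176 ✗
  …
  (1.5, 3.5, 330°): r_1=0.5176, r_2=1.5529, r_3=0.5176, r_4=1.9319 — all match ✓
No second candidate reproduces the full scan.

(x, y, θ) = (1.5, 3.5, 330°)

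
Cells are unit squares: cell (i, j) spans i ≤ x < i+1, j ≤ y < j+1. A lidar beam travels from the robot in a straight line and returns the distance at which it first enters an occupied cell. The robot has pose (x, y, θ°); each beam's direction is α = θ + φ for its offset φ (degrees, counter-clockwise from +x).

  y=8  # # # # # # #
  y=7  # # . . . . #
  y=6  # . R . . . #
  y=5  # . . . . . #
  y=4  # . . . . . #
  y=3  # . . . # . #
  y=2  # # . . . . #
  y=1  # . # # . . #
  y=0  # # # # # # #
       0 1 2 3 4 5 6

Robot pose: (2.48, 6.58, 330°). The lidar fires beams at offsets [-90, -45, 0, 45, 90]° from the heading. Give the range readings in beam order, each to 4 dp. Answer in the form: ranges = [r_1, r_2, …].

beam 1: φ=-90°, α=240°
  direction (-0.5000, -0.8660); cell (2,6); t to first gridline: x 0.9600, y 0.6697 (then +2.0000 / +1.1547)
    (2,5) via y @ 0.6697
    (1,5) via x @ 0.9600
    (1,4) via y @ 1.8244
    (0,4) via x @ 2.9600  # hit
  → r_1 = 2.9600
beam 2: φ=-45°, α=285°
  direction (0.2588, -0.9659); cell (2,6); t to first gridline: x 2.0091, y 0.6005 (then +3.8637 / +1.0353)
    (2,5) via y @ 0.6005
    (2,4) via y @ 1.6357
    (3,4) via x @ 2.0091
    (3,3) via y @ 2.6710
    (3,2) via y @ 3.7063
    (3,1) via y @ 4.7416  # hit
  → r_2 = 4.7416
beam 3: φ=0°, α=330°
  direction (0.8660, -0.5000); cell (2,6); t to first gridline: x 0.6004, y 1.1600 (then +1.1547 / +2.0000)
    (3,6) via x @ 0.6004
    (3,5) via y @ 1.1600
    (4,5) via x @ 1.7551
    (5,5) via x @ 2.9098
    (5,4) via y @ 3.1600
    (6,4) via x @ 4.0645  # hit
  → r_3 = 4.0645
beam 4: φ=45°, α=15°
  direction (0.9659, 0.2588); cell (2,6); t to first gridline: x 0.5383, y 1.6228 (then +1.0353 / +3.8637)
    (3,6) via x @ 0.5383
    (4,6) via x @ 1.5736
    (4,7) via y @ 1.6228
    (5,7) via x @ 2.6089
    (6,7) via x @ 3.6442  # hit
  → r_4 = 3.6442
beam 5: φ=90°, α=60°
  direction (0.5000, 0.8660); cell (2,6); t to first gridline: x 1.0400, y 0.4850 (then +2.0000 / +1.1547)
    (2,7) via y @ 0.4850
    (3,7) via x @ 1.0400
    (3,8) via y @ 1.6397  # hit
  → r_5 = 1.6397

ranges = [2.9600, 4.7416, 4.0645, 3.6442, 1.6397]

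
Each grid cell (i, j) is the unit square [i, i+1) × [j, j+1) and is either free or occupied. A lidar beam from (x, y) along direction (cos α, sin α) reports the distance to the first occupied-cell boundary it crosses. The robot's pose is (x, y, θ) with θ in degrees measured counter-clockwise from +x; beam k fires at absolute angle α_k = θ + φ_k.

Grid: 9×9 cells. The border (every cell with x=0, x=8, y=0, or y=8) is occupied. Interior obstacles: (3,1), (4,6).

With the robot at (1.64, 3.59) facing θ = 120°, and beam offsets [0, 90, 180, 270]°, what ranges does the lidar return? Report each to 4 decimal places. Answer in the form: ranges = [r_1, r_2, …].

ranges = [1.2800, 0.7390, 2.7200, 7.3439]

beam 1: φ=0°, α=120°
  dir = (cos 120°, sin 120°) = (-0.5000, 0.8660); from cell (1,3)
  next x-line at t=1.2800, next y-line at t=0.4734; Δt_x=2.0000, Δt_y=1.1547
    y: enter (1,4) at t=0.4734
    x: enter (0,4) at t=1.2800 ← occupied
  → r_1 = 1.2800
beam 2: φ=90°, α=210°
  dir = (cos 210°, sin 210°) = (-0.8660, -0.5000); from cell (1,3)
  next x-line at t=0.7390, next y-line at t=1.1800; Δt_x=1.1547, Δt_y=2.0000
    x: enter (0,3) at t=0.7390 ← occupied
  → r_2 = 0.7390
beam 3: φ=180°, α=300°
  dir = (cos 300°, sin 300°) = (0.5000, -0.8660); from cell (1,3)
  next x-line at t=0.7200, next y-line at t=0.6813; Δt_x=2.0000, Δt_y=1.1547
    y: enter (1,2) at t=0.6813
    x: enter (2,2) at t=0.7200
    y: enter (2,1) at t=1.8360
    x: enter (3,1) at t=2.7200 ← occupied
  → r_3 = 2.7200
beam 4: φ=270°, α=30°
  dir = (cos 30°, sin 30°) = (0.8660, 0.5000); from cell (1,3)
  next x-line at t=0.4157, next y-line at t=0.8200; Δt_x=1.1547, Δt_y=2.0000
    x: enter (2,3) at t=0.4157
    y: enter (2,4) at t=0.8200
    x: enter (3,4) at t=1.5704
    x: enter (4,4) at t=2.7251
    y: enter (4,5) at t=2.8200
    x: enter (5,5) at t=3.8798
    y: enter (5,6) at t=4.8200
    x: enter (6,6) at t=5.0345
    x: enter (7,6) at t=6.1892
    y: enter (7,7) at t=6.8200
    x: enter (8,7) at t=7.3439 ← occupied
  → r_4 = 7.3439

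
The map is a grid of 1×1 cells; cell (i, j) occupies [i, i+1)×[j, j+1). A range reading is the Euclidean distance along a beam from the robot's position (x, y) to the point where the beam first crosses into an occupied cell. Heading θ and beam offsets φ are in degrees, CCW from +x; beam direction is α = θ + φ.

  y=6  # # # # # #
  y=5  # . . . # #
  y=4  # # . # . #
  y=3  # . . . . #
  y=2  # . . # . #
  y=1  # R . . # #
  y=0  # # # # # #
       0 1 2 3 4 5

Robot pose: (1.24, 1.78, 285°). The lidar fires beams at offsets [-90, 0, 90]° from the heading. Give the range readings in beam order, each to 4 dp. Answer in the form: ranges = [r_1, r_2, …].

beam 1: φ=-90°, α=195°
  cosα=-0.9659 sinα=-0.2588 | (1,1) | tMaxX 0.2485 tMaxY 3.0137 | tΔX 1.0353 tΔY 3.8637
    t=0.2485 [x] (0,1) — stop
  → r_1 = 0.2485
beam 2: φ=0°, α=285°
  cosα=0.2588 sinα=-0.9659 | (1,1) | tMaxX 2.9364 tMaxY 0.8075 | tΔX 3.8637 tΔY 1.0353
    t=0.8075 [y] (1,0) — stop
  → r_2 = 0.8075
beam 3: φ=90°, α=15°
  cosα=0.9659 sinα=0.2588 | (1,1) | tMaxX 0.7868 tMaxY 0.8500 | tΔX 1.0353 tΔY 3.8637
    t=0.7868 [x] (2,1)
    t=0.8500 [y] (2,2)
    t=1.8221 [x] (3,2) — stop
  → r_3 = 1.8221

ranges = [0.2485, 0.8075, 1.8221]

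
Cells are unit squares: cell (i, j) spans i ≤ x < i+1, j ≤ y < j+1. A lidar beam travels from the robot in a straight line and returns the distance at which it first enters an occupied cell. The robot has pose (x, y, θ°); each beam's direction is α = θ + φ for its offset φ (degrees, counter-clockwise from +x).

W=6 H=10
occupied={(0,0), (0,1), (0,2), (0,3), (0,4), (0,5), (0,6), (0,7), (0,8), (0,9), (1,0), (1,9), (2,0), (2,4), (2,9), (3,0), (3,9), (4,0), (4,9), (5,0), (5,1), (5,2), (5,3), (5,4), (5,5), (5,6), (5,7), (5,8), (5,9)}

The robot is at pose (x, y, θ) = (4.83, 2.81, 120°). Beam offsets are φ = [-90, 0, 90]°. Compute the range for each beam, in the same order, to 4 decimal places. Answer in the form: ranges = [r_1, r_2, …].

ranges = [0.1963, 7.1476, 3.6200]

beam 1: φ=-90°, α=30°
  direction (0.8660, 0.5000); cell (4,2); t to first gridline: x 0.1963, y 0.3800 (then +1.1547 / +2.0000)
    (5,2) via x @ 0.1963  # hit
  → r_1 = 0.1963
beam 2: φ=0°, α=120°
  direction (-0.5000, 0.8660); cell (4,2); t to first gridline: x 1.6600, y 0.2194 (then +2.0000 / +1.1547)
    (4,3) via y @ 0.2194
    (4,4) via y @ 1.3741
    (3,4) via x @ 1.6600
    (3,5) via y @ 2.5288
    (2,5) via x @ 3.6600
    (2,6) via y @ 3.6835
    (2,7) via y @ 4.8382
    (1,7) via x @ 5.6600
    (1,8) via y @ 5.9929
    (1,9) via y @ 7.1476  # hit
  → r_2 = 7.1476
beam 3: φ=90°, α=210°
  direction (-0.8660, -0.5000); cell (4,2); t to first gridline: x 0.9584, y 1.6200 (then +1.1547 / +2.0000)
    (3,2) via x @ 0.9584
    (3,1) via y @ 1.6200
    (2,1) via x @ 2.1131
    (1,1) via x @ 3.2678
    (1,0) via y @ 3.6200  # hit
  → r_3 = 3.6200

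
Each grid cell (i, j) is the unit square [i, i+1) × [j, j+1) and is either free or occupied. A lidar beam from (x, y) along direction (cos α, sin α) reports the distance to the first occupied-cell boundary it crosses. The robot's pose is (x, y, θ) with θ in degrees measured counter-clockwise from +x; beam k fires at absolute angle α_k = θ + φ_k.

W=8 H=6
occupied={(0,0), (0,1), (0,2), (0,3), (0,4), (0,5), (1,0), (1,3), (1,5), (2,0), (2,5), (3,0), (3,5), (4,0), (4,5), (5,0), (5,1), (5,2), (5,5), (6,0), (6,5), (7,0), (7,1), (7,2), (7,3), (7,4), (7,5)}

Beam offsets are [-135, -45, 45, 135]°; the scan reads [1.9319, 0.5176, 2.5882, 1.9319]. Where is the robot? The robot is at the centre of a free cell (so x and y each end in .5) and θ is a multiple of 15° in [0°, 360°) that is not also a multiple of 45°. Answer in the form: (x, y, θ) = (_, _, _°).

Candidates: 21 free-cell centres × 16 headings = 336 poses. Raycast each; keep the one whose scan matches to 4 dp.
  (5.5, 4.5, 165°): beam 1 = 1.0000 ≠ 1.9319 ✗
  (3.5, 2.5, 75°): beam 1 = 1.7321 ≠ 1.9319 ✗
  (4.5, 4.5, 300°): beam 2 = 3.6235 ≠ 0.5176 ✗
  (6.5, 1.5, 195°): beam 1 = 1.0000 ≠ 1.9319 ✗
  …
  (4.5, 4.5, 150°): r_1=1.9319, r_2=0.5176, r_3=2.5882, r_4=1.9319 — all match ✓
No second candidate reproduces the full scan.

(x, y, θ) = (4.5, 4.5, 150°)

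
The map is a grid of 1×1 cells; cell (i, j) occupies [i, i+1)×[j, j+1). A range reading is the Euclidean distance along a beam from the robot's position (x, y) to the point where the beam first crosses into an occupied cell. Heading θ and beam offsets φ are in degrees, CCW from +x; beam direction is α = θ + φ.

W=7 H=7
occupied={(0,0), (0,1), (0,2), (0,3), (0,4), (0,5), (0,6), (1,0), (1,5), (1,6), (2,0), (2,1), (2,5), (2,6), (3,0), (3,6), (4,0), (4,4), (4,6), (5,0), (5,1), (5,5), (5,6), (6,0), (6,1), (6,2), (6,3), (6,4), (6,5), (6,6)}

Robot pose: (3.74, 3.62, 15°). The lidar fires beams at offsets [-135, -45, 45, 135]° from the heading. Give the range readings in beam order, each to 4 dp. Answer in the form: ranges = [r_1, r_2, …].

ranges = [1.8706, 2.6096, 0.5200, 2.7600]

beam 1: φ=-135°, α=240°
  d=(-0.5000,-0.8660)  start (3,3)  tX=1.4800 tY=0.7159  stride 1/|dx|=2.0000 1/|dy|=1.1547
    cross y-line → (3,2), t=0.7159
    cross x-line → (2,2), t=1.4800
    cross y-line → (2,1), t=1.8706 (wall)
  → r_1 = 1.8706
beam 2: φ=-45°, α=330°
  d=(0.8660,-0.5000)  start (3,3)  tX=0.3002 tY=1.2400  stride 1/|dx|=1.1547 1/|dy|=2.0000
    cross x-line → (4,3), t=0.3002
    cross y-line → (4,2), t=1.2400
    cross x-line → (5,2), t=1.4549
    cross x-line → (6,2), t=2.6096 (wall)
  → r_2 = 2.6096
beam 3: φ=45°, α=60°
  d=(0.5000,0.8660)  start (3,3)  tX=0.5200 tY=0.4388  stride 1/|dx|=2.0000 1/|dy|=1.1547
    cross y-line → (3,4), t=0.4388
    cross x-line → (4,4), t=0.5200 (wall)
  → r_3 = 0.5200
beam 4: φ=135°, α=150°
  d=(-0.8660,0.5000)  start (3,3)  tX=0.8545 tY=0.7600  stride 1/|dx|=1.1547 1/|dy|=2.0000
    cross y-line → (3,4), t=0.7600
    cross x-line → (2,4), t=0.8545
    cross x-line → (1,4), t=2.0092
    cross y-line → (1,5), t=2.7600 (wall)
  → r_4 = 2.7600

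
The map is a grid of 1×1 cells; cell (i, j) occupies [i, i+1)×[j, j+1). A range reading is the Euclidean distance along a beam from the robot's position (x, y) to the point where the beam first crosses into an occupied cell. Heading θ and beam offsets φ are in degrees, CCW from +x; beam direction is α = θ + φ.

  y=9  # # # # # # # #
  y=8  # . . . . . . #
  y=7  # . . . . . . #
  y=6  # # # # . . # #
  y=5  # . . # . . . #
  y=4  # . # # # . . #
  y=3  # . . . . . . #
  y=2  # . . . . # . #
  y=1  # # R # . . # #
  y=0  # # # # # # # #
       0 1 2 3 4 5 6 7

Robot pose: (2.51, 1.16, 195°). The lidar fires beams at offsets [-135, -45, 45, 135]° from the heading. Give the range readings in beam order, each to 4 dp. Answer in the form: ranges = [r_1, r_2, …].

beam 1: φ=-135°, α=60°
  cosα=0.5000 sinα=0.8660 | (2,1) | tMaxX 0.9800 tMaxY 0.9699 | tΔX 2.0000 tΔY 1.1547
    t=0.9699 [y] (2,2)
    t=0.9800 [x] (3,2)
    t=2.1246 [y] (3,3)
    t=2.9800 [x] (4,3)
    t=3.2793 [y] (4,4) — stop
  → r_1 = 3.2793
beam 2: φ=-45°, α=150°
  cosα=-0.8660 sinα=0.5000 | (2,1) | tMaxX 0.5889 tMaxY 1.6800 | tΔX 1.1547 tΔY 2.0000
    t=0.5889 [x] (1,1) — stop
  → r_2 = 0.5889
beam 3: φ=45°, α=240°
  cosα=-0.5000 sinα=-0.8660 | (2,1) | tMaxX 1.0200 tMaxY 0.1848 | tΔX 2.0000 tΔY 1.1547
    t=0.1848 [y] (2,0) — stop
  → r_3 = 0.1848
beam 4: φ=135°, α=330°
  cosα=0.8660 sinα=-0.5000 | (2,1) | tMaxX 0.5658 tMaxY 0.3200 | tΔX 1.1547 tΔY 2.0000
    t=0.3200 [y] (2,0) — stop
  → r_4 = 0.3200

ranges = [3.2793, 0.5889, 0.1848, 0.3200]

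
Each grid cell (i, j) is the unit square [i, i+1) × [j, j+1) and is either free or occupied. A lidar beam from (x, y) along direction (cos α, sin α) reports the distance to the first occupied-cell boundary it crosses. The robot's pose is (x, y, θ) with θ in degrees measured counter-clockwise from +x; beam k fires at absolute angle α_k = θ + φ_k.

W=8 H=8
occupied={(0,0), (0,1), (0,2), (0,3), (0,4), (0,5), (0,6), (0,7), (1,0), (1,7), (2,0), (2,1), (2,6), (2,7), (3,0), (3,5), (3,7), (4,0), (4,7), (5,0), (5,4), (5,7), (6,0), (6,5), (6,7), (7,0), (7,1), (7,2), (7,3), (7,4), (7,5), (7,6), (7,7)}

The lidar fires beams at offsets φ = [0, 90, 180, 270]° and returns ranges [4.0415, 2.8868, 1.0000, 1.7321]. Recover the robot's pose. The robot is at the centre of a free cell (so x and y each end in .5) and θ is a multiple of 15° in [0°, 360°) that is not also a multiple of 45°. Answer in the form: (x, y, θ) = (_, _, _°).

(x, y, θ) = (4.5, 3.5, 210°)

Enumerate (i+0.5, j+0.5, θ) over the 31 free cells and 16 admissible headings. For each, cast all 4 beams and compare to the given ranges.
  (5.5, 1.5, 195°): beam 1 = 1.9319 ≠ 4.0415 ✗
  (4.5, 5.5, 330°): beam 1 = 1.0000 ≠ 4.0415 ✗
  (5.5, 5.5, 165°): beam 1 = 1.5529 ≠ 4.0415 ✗
  (3.5, 4.5, 345°): beam 1 = 1.5529 ≠ 4.0415 ✗
  …
  (4.5, 3.5, 210°): r_1=4.0415, r_2=2.8868, r_3=1.0000, r_4=1.7321 — all match ✓
Unique over the lattice → pose = (4.5, 3.5, 210°).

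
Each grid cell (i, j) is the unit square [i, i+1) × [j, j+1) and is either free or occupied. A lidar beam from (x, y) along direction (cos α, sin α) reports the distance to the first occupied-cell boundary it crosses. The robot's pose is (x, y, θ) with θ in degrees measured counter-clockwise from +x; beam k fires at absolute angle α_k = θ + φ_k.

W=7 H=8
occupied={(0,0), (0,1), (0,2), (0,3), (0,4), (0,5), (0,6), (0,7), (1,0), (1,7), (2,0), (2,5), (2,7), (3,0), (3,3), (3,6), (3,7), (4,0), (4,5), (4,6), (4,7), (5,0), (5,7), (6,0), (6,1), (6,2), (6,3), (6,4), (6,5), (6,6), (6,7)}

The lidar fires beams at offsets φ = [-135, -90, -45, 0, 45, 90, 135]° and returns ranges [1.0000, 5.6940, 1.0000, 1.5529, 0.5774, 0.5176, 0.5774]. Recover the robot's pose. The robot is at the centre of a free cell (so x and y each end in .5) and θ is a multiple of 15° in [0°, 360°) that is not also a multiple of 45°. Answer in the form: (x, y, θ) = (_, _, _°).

The pose lattice has 25·16 = 400 candidates. Test each by forward raycasting.
  (3.5, 1.5, 120°): beam 1 = 1.9319 ≠ 1.0000 ✗
  (2.5, 3.5, 150°): beam 1 = 0.5176 ≠ 1.0000 ✗
  (5.5, 4.5, 150°): beam 1 = 0.5176 ≠ 1.0000 ✗
  (3.5, 1.5, 15°): beam 1 = 0.5774 ≠ 1.0000 ✗
  (5.5, 1.5, 255°): beam 1 = 5.0000 ≠ 1.0000 ✗
  …
  (1.5, 6.5, 15°): r_1=1.0000, r_2=5.6940, r_3=1.0000, r_4=1.5529, r_5=0.5774, r_6=0.5176, r_7=0.5774 — all match ✓
No second candidate reproduces the full scan.

(x, y, θ) = (1.5, 6.5, 15°)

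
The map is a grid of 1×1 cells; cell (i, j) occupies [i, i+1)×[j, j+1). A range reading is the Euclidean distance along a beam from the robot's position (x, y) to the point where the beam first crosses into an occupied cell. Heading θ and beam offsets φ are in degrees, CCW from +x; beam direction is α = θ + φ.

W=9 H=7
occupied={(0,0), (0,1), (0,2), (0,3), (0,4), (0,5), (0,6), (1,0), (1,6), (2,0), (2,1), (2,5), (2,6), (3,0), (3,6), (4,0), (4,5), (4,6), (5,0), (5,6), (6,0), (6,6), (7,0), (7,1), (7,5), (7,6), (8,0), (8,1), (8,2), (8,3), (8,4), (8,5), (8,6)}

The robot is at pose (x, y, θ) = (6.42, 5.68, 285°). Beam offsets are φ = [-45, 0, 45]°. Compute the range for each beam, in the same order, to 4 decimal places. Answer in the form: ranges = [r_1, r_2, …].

beam 1: φ=-45°, α=240°
  cosα=-0.5000 sinα=-0.8660 | (6,5) | tMaxX 0.8400 tMaxY 0.7852 | tΔX 2.0000 tΔY 1.1547
    t=0.7852 [y] (6,4)
    t=0.8400 [x] (5,4)
    t=1.9399 [y] (5,3)
    t=2.8400 [x] (4,3)
    t=3.0946 [y] (4,2)
    t=4.2493 [y] (4,1)
    t=4.8400 [x] (3,1)
    t=5.4040 [y] (3,0) — stop
  → r_1 = 5.4040
beam 2: φ=0°, α=285°
  cosα=0.2588 sinα=-0.9659 | (6,5) | tMaxX 2.2409 tMaxY 0.7040 | tΔX 3.8637 tΔY 1.0353
    t=0.7040 [y] (6,4)
    t=1.7393 [y] (6,3)
    t=2.2409 [x] (7,3)
    t=2.7745 [y] (7,2)
    t=3.8098 [y] (7,1) — stop
  → r_2 = 3.8098
beam 3: φ=45°, α=330°
  cosα=0.8660 sinα=-0.5000 | (6,5) | tMaxX 0.6697 tMaxY 1.3600 | tΔX 1.1547 tΔY 2.0000
    t=0.6697 [x] (7,5) — stop
  → r_3 = 0.6697

ranges = [5.4040, 3.8098, 0.6697]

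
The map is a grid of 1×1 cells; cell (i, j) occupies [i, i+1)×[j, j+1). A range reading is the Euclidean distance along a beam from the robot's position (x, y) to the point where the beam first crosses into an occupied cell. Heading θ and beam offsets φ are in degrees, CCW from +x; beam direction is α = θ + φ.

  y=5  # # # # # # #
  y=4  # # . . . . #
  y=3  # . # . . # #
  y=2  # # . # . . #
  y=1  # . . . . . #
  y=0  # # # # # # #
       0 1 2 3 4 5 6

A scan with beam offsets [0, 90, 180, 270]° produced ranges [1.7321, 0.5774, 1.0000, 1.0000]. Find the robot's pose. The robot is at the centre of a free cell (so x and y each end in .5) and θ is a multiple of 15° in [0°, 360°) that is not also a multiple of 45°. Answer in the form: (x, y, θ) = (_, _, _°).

(x, y, θ) = (3.5, 4.5, 330°)

Enumerate (i+0.5, j+0.5, θ) over the 15 free cells and 16 admissible headings. For each, cast all 4 beams and compare to the given ranges.
  (3.5, 1.5, 120°): beam 1 = 0.5774 ≠ 1.7321 ✗
  (4.5, 1.5, 210°): beam 1 = 1.0000 ≠ 1.7321 ✗
  (3.5, 4.5, 105°): beam 1 = 0.5176 ≠ 1.7321 ✗
  (4.5, 3.5, 105°): beam 1 = 1.5529 ≠ 1.7321 ✗
  …
  (3.5, 4.5, 330°): r_1=1.7321, r_2=0.5774, r_3=1.0000, r_4=1.0000 — all match ✓
Unique over the lattice → pose = (3.5, 4.5, 330°).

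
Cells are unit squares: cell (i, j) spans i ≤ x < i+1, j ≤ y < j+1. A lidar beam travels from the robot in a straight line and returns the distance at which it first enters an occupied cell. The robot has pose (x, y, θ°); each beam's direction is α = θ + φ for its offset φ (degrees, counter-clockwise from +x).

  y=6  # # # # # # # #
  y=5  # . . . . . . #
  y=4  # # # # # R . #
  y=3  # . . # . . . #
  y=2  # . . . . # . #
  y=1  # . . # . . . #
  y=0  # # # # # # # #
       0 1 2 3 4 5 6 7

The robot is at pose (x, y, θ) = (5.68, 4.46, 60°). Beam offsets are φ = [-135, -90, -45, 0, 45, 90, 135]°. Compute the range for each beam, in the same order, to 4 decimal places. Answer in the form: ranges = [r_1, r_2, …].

beam 1: φ=-135°, α=285°
  d=(0.2588,-0.9659)  start (5,4)  tX=1.2364 tY=0.4762  stride 1/|dx|=3.8637 1/|dy|=1.0353
    cross y-line → (5,3), t=0.4762
    cross x-line → (6,3), t=1.2364
    cross y-line → (6,2), t=1.5115
    cross y-line → (6,1), t=2.5468
    cross y-line → (6,0), t=3.5821 (wall)
  → r_1 = 3.5821
beam 2: φ=-90°, α=330°
  d=(0.8660,-0.5000)  start (5,4)  tX=0.3695 tY=0.9200  stride 1/|dx|=1.1547 1/|dy|=2.0000
    cross x-line → (6,4), t=0.3695
    cross y-line → (6,3), t=0.9200
    cross x-line → (7,3), t=1.5242 (wall)
  → r_2 = 1.5242
beam 3: φ=-45°, α=15°
  d=(0.9659,0.2588)  start (5,4)  tX=0.3313 tY=2.0864  stride 1/|dx|=1.0353 1/|dy|=3.8637
    cross x-line → (6,4), t=0.3313
    cross x-line → (7,4), t=1.3666 (wall)
  → r_3 = 1.3666
beam 4: φ=0°, α=60°
  d=(0.5000,0.8660)  start (5,4)  tX=0.6400 tY=0.6235  stride 1/|dx|=2.0000 1/|dy|=1.1547
    cross y-line → (5,5), t=0.6235
    cross x-line → (6,5), t=0.6400
    cross y-line → (6,6), t=1.7782 (wall)
  → r_4 = 1.7782
beam 5: φ=45°, α=105°
  d=(-0.2588,0.9659)  start (5,4)  tX=2.6273 tY=0.5590  stride 1/|dx|=3.8637 1/|dy|=1.0353
    cross y-line → (5,5), t=0.5590
    cross y-line → (5,6), t=1.5943 (wall)
  → r_5 = 1.5943
beam 6: φ=90°, α=150°
  d=(-0.8660,0.5000)  start (5,4)  tX=0.7852 tY=1.0800  stride 1/|dx|=1.1547 1/|dy|=2.0000
    cross x-line → (4,4), t=0.7852 (wall)
  → r_6 = 0.7852
beam 7: φ=135°, α=195°
  d=(-0.9659,-0.2588)  start (5,4)  tX=0.7040 tY=1.7773  stride 1/|dx|=1.0353 1/|dy|=3.8637
    cross x-line → (4,4), t=0.7040 (wall)
  → r_7 = 0.7040

ranges = [3.5821, 1.5242, 1.3666, 1.7782, 1.5943, 0.7852, 0.7040]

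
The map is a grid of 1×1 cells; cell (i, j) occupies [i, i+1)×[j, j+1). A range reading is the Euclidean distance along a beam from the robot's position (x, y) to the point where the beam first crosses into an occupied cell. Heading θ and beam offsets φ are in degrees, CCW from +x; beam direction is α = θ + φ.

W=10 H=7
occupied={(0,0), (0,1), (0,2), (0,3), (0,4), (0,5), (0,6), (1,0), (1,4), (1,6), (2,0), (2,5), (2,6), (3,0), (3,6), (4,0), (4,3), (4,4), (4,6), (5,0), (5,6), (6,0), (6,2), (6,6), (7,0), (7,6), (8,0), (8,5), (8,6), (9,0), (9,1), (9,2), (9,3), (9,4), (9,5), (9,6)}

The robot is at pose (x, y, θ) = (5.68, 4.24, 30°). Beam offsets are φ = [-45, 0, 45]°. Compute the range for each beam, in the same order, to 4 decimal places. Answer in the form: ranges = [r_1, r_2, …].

ranges = [3.4371, 2.6789, 1.8221]

beam 1: φ=-45°, α=345°
  dir = (cos 345°, sin 345°) = (0.9659, -0.2588); from cell (5,4)
  next x-line at t=0.3313, next y-line at t=0.9273; Δt_x=1.0353, Δt_y=3.8637
    x: enter (6,4) at t=0.3313
    y: enter (6,3) at t=0.9273
    x: enter (7,3) at t=1.3666
    x: enter (8,3) at t=2.4018
    x: enter (9,3) at t=3.4371 ← occupied
  → r_1 = 3.4371
beam 2: φ=0°, α=30°
  dir = (cos 30°, sin 30°) = (0.8660, 0.5000); from cell (5,4)
  next x-line at t=0.3695, next y-line at t=1.5200; Δt_x=1.1547, Δt_y=2.0000
    x: enter (6,4) at t=0.3695
    y: enter (6,5) at t=1.5200
    x: enter (7,5) at t=1.5242
    x: enter (8,5) at t=2.6789 ← occupied
  → r_2 = 2.6789
beam 3: φ=45°, α=75°
  dir = (cos 75°, sin 75°) = (0.2588, 0.9659); from cell (5,4)
  next x-line at t=1.2364, next y-line at t=0.7868; Δt_x=3.8637, Δt_y=1.0353
    y: enter (5,5) at t=0.7868
    x: enter (6,5) at t=1.2364
    y: enter (6,6) at t=1.8221 ← occupied
  → r_3 = 1.8221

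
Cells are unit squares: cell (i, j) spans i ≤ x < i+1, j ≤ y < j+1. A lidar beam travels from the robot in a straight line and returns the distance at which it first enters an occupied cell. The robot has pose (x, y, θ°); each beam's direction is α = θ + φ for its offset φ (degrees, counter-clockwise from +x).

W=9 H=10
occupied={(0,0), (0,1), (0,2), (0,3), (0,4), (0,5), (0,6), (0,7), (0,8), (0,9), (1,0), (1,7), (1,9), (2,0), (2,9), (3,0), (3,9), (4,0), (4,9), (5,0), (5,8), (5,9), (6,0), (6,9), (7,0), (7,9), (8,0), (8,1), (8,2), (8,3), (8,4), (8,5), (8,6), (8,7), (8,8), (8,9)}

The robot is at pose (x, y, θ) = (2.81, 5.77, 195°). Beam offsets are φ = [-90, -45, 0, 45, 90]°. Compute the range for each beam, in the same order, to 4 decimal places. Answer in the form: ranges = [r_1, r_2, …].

ranges = [3.3439, 2.0900, 1.8738, 3.6200, 4.9383]

beam 1: φ=-90°, α=105°
  cosα=-0.2588 sinα=0.9659 | (2,5) | tMaxX 3.1296 tMaxY 0.2381 | tΔX 3.8637 tΔY 1.0353
    t=0.2381 [y] (2,6)
    t=1.2734 [y] (2,7)
    t=2.3087 [y] (2,8)
    t=3.1296 [x] (1,8)
    t=3.3439 [y] (1,9) — stop
  → r_1 = 3.3439
beam 2: φ=-45°, α=150°
  cosα=-0.8660 sinα=0.5000 | (2,5) | tMaxX 0.9353 tMaxY 0.4600 | tΔX 1.1547 tΔY 2.0000
    t=0.4600 [y] (2,6)
    t=0.9353 [x] (1,6)
    t=2.0900 [x] (0,6) — stop
  → r_2 = 2.0900
beam 3: φ=0°, α=195°
  cosα=-0.9659 sinα=-0.2588 | (2,5) | tMaxX 0.8386 tMaxY 2.9751 | tΔX 1.0353 tΔY 3.8637
    t=0.8386 [x] (1,5)
    t=1.8738 [x] (0,5) — stop
  → r_3 = 1.8738
beam 4: φ=45°, α=240°
  cosα=-0.5000 sinα=-0.8660 | (2,5) | tMaxX 1.6200 tMaxY 0.8891 | tΔX 2.0000 tΔY 1.1547
    t=0.8891 [y] (2,4)
    t=1.6200 [x] (1,4)
    t=2.0438 [y] (1,3)
    t=3.1985 [y] (1,2)
    t=3.6200 [x] (0,2) — stop
  → r_4 = 3.6200
beam 5: φ=90°, α=285°
  cosα=0.2588 sinα=-0.9659 | (2,5) | tMaxX 0.7341 tMaxY 0.7972 | tΔX 3.8637 tΔY 1.0353
    t=0.7341 [x] (3,5)
    t=0.7972 [y] (3,4)
    t=1.8324 [y] (3,3)
    t=2.8677 [y] (3,2)
    t=3.9030 [y] (3,1)
    t=4.5978 [x] (4,1)
    t=4.9383 [y] (4,0) — stop
  → r_5 = 4.9383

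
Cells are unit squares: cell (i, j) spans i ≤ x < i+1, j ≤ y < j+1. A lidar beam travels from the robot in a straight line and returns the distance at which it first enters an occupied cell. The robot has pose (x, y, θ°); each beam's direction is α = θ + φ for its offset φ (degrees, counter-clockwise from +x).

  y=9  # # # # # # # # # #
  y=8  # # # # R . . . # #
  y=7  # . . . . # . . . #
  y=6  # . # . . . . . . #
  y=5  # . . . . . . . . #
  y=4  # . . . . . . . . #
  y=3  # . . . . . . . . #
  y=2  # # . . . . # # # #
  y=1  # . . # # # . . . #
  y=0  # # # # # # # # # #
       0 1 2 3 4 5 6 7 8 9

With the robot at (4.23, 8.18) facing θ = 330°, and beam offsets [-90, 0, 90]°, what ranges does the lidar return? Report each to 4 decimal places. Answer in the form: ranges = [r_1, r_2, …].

ranges = [2.4600, 0.8891, 0.9469]

beam 1: φ=-90°, α=240°
  cosα=-0.5000 sinα=-0.8660 | (4,8) | tMaxX 0.4600 tMaxY 0.2078 | tΔX 2.0000 tΔY 1.1547
    t=0.2078 [y] (4,7)
    t=0.4600 [x] (3,7)
    t=1.3625 [y] (3,6)
    t=2.4600 [x] (2,6) — stop
  → r_1 = 2.4600
beam 2: φ=0°, α=330°
  cosα=0.8660 sinα=-0.5000 | (4,8) | tMaxX 0.8891 tMaxY 0.3600 | tΔX 1.1547 tΔY 2.0000
    t=0.3600 [y] (4,7)
    t=0.8891 [x] (5,7) — stop
  → r_2 = 0.8891
beam 3: φ=90°, α=60°
  cosα=0.5000 sinα=0.8660 | (4,8) | tMaxX 1.5400 tMaxY 0.9469 | tΔX 2.0000 tΔY 1.1547
    t=0.9469 [y] (4,9) — stop
  → r_3 = 0.9469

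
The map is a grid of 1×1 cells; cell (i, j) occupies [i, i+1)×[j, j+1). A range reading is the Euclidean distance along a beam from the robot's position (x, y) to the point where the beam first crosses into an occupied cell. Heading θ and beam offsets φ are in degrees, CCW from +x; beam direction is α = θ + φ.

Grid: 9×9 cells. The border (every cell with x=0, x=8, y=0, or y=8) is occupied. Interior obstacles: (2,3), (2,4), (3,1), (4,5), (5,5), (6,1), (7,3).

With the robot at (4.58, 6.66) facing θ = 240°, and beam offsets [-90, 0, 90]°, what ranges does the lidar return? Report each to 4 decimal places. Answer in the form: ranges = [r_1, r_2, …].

ranges = [2.6800, 0.7621, 1.3200]

beam 1: φ=-90°, α=150°
  cosα=-0.8660 sinα=0.5000 | (4,6) | tMaxX 0.6697 tMaxY 0.6800 | tΔX 1.1547 tΔY 2.0000
    t=0.6697 [x] (3,6)
    t=0.6800 [y] (3,7)
    t=1.8244 [x] (2,7)
    t=2.6800 [y] (2,8) — stop
  → r_1 = 2.6800
beam 2: φ=0°, α=240°
  cosα=-0.5000 sinα=-0.8660 | (4,6) | tMaxX 1.1600 tMaxY 0.7621 | tΔX 2.0000 tΔY 1.1547
    t=0.7621 [y] (4,5) — stop
  → r_2 = 0.7621
beam 3: φ=90°, α=330°
  cosα=0.8660 sinα=-0.5000 | (4,6) | tMaxX 0.4850 tMaxY 1.3200 | tΔX 1.1547 tΔY 2.0000
    t=0.4850 [x] (5,6)
    t=1.3200 [y] (5,5) — stop
  → r_3 = 1.3200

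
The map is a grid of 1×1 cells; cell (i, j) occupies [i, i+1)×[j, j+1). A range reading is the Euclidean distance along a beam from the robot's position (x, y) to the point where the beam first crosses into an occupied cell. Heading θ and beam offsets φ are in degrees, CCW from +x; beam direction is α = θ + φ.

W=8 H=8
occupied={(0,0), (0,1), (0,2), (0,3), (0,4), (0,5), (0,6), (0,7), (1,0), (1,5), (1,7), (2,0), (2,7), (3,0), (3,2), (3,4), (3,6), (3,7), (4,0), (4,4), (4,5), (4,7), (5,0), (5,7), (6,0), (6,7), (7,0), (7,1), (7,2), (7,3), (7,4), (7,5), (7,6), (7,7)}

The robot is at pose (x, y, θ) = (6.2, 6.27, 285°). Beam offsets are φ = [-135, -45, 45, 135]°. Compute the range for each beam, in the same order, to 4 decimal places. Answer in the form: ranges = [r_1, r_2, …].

beam 1: φ=-135°, α=150°
  dir = (cos 150°, sin 150°) = (-0.8660, 0.5000); from cell (6,6)
  next x-line at t=0.2309, next y-line at t=1.4600; Δt_x=1.1547, Δt_y=2.0000
    x: enter (5,6) at t=0.2309
    x: enter (4,6) at t=1.3856
    y: enter (4,7) at t=1.4600 ← occupied
  → r_1 = 1.4600
beam 2: φ=-45°, α=240°
  dir = (cos 240°, sin 240°) = (-0.5000, -0.8660); from cell (6,6)
  next x-line at t=0.4000, next y-line at t=0.3118; Δt_x=2.0000, Δt_y=1.1547
    y: enter (6,5) at t=0.3118
    x: enter (5,5) at t=0.4000
    y: enter (5,4) at t=1.4665
    x: enter (4,4) at t=2.4000 ← occupied
  → r_2 = 2.4000
beam 3: φ=45°, α=330°
  dir = (cos 330°, sin 330°) = (0.8660, -0.5000); from cell (6,6)
  next x-line at t=0.9238, next y-line at t=0.5400; Δt_x=1.1547, Δt_y=2.0000
    y: enter (6,5) at t=0.5400
    x: enter (7,5) at t=0.9238 ← occupied
  → r_3 = 0.9238
beam 4: φ=135°, α=60°
  dir = (cos 60°, sin 60°) = (0.5000, 0.8660); from cell (6,6)
  next x-line at t=1.6000, next y-line at t=0.8429; Δt_x=2.0000, Δt_y=1.1547
    y: enter (6,7) at t=0.8429 ← occupied
  → r_4 = 0.8429

ranges = [1.4600, 2.4000, 0.9238, 0.8429]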